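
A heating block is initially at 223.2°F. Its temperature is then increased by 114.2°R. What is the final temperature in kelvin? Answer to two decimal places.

442.82 K

Initial temperature in Celsius: (223.2 - 32) × 5/9 = 106.2222°C.
The 114.2°R change is an interval, so only the factor 5/9 applies: +114.2 × 5/9 = +63.4444°C.
Final Celsius temperature: 106.2222 + 63.4444 = 169.6667°C.
In kelvin: 169.6667 + 273.15 = 442.82 K.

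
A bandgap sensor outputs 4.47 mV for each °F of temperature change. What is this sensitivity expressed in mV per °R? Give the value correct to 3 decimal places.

Since only a temperature interval is involved, the additive offset between the scales drops out.
A change of 1°R is a change of 1°F, so per °R the value is 4.47 × 1 = 4.470.

4.470 mV per °R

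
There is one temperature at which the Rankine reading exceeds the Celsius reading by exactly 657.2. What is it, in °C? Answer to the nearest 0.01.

Let C be the Celsius reading. The Rankine reading is R = 1.8·C + 491.67.
Require R - C = 657.2: (0.8)·C + 491.67 = 657.2.
C = (657.2 - 491.67) / (0.8) = 206.91.

206.91°C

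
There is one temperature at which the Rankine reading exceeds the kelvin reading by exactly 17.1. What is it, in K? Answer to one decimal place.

Let K be the kelvin reading. The Rankine reading is R = 1.8·K.
Require R - K = 17.1: (0.8)·K = 17.1.
K = (17.1) / (0.8) = 21.4.

21.4 K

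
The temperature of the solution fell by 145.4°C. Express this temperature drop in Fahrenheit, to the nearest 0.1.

For a temperature interval the offset drops out; only the factor 1.8 applies.
145.4 × 1.8 = 261.7.

261.7°F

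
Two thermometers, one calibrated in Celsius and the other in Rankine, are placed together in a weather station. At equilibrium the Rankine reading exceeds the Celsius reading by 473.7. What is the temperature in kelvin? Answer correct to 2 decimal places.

Let x be the Celsius reading; then the Rankine reading is 1.8·x + 491.67.
(1.8·x + 491.67) - x = 473.7  ⇒  (0.8)·x = -17.97  ⇒  x = -22.4625°C.
In kelvin: -22.4625 + 273.15 = 250.69 K.

250.69 K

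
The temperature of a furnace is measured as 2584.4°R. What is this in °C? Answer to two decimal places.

In Celsius: (2584.4 - 491.67) × 5/9 = 1162.6278°C.

1162.63°C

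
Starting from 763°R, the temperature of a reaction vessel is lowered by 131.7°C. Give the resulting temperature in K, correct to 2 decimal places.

292.19 K

Initial temperature in Celsius: (763 - 491.67) × 5/9 = 150.7389°C.
Final Celsius temperature: 150.7389 - 131.7000 = 19.0389°C.
In kelvin: 19.0389 + 273.15 = 292.19 K.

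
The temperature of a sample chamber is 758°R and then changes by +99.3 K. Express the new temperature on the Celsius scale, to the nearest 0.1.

247.3°C

Initial temperature in Celsius: (758 - 491.67) × 5/9 = 147.9611°C.
The 99.3 K change is an interval; Kelvin and Celsius degrees are the same size, so ΔC = +99.3°C.
Final Celsius temperature: 147.9611 + 99.3000 = 247.2611°C.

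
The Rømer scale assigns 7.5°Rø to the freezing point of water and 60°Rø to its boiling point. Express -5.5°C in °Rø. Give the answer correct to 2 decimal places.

4.61°Rø

Linearly onto the Rømer scale: 7.5 + (-5.5000 / 100) × (60 - 7.5) = 4.61°Rø.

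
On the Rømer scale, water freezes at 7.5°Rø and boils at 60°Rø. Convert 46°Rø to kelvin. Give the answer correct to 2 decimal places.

346.48 K

Linear interpolation between the fixed points: C = (46 - 7.5) × 100 / (60 - 7.5) = 73.3333°C.
Then 73.3333 + 273.15 = 346.48 K.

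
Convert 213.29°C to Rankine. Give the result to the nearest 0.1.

875.6°R

In Rankine: 213.2900 × 1.8 + 491.67 = 875.6°R.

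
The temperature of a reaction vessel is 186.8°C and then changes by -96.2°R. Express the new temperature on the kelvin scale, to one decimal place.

The 96.2°R change is an interval, so only the factor 5/9 applies: -96.2 × 5/9 = -53.4444°C.
Final Celsius temperature: 186.8000 - 53.4444 = 133.3556°C.
In kelvin: 133.3556 + 273.15 = 406.5 K.

406.5 K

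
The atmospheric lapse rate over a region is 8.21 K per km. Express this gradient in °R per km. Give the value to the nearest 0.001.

14.778 °R/km

The quantity depends on a temperature interval, so only the ratio of degree sizes applies; the offset between the scales is irrelevant.
A change of 1 K is a change of 1.8°R, so 8.21 × 1.8 = 14.778.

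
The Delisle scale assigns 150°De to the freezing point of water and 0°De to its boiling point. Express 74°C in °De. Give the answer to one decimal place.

Linearly onto the Delisle scale: 150 + (74.0000 / 100) × (0 - 150) = 39.0°De.

39.0°De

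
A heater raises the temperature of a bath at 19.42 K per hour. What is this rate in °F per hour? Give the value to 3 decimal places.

34.956 °F/hour

Since only a temperature interval is involved, the additive offset between the scales drops out.
A change of 1 K is a change of 1.8°F, so 19.42 × 1.8 = 34.956.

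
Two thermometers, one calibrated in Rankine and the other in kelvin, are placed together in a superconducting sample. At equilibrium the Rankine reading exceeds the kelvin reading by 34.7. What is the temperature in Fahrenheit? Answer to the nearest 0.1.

-381.6°F

Let x be the Rankine reading; then the kelvin reading is 5/9·x.
(5/9·x) - x = -34.7  ⇒  (-4/9)·x = -34.7  ⇒  x = 78.0750°R.
In Celsius: (78.075 - 491.67) × 5/9 = -229.7750°C.
In Fahrenheit: -229.7750 × 1.8 + 32 = -381.6°F.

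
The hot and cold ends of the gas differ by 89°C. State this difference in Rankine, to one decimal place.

160.2°R

Only the scale ratio 1.8 matters for a change in temperature.
89 × 1.8 = 160.2.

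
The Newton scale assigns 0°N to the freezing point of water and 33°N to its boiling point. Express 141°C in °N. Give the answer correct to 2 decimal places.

46.53°N

Linearly onto the Newton scale: 0 + (141.0000 / 100) × (33 - 0) = 46.53°N.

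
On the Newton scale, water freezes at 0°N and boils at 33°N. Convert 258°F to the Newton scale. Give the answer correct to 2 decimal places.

41.43°N

First in Celsius: (258 - 32) × 5/9 = 125.5556°C.
Linearly onto the Newton scale: 0 + (125.5556 / 100) × (33 - 0) = 41.43°N.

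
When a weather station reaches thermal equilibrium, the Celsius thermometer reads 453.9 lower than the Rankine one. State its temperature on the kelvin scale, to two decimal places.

225.94 K

Let x be the Rankine reading; then the Celsius reading is 5/9·x - 273.15.
(5/9·x - 273.15) - x = -453.9  ⇒  (-4/9)·x = -180.75  ⇒  x = 406.6875°R.
In Celsius: (406.6875 - 491.67) × 5/9 = -47.2125°C.
In kelvin: -47.2125 + 273.15 = 225.94 K.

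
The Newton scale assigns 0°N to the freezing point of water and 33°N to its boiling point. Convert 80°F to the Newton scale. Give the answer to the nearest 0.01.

First in Celsius: (80 - 32) × 5/9 = 26.6667°C.
Linearly onto the Newton scale: 0 + (26.6667 / 100) × (33 - 0) = 8.80°N.

8.80°N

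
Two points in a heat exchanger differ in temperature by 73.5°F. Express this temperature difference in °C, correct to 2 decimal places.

40.83°C

Only the scale ratio 5/9 matters for a change in temperature.
73.5 × 5/9 = 40.83.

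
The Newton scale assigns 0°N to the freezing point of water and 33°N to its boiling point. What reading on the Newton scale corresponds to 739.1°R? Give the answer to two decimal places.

45.36°N

First in Celsius: (739.1 - 491.67) × 5/9 = 137.4611°C.
Linearly onto the Newton scale: 0 + (137.4611 / 100) × (33 - 0) = 45.36°N.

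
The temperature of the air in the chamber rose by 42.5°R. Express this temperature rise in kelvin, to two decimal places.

An interval of 1°R corresponds to 5/9 K.
42.5 × 5/9 = 23.61.

23.61 K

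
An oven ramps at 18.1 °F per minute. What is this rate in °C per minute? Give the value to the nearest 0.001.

10.056 °C/minute

Since only a temperature interval is involved, the additive offset between the scales drops out.
A change of 1°F is a change of 5/9°C, so 18.1 × 5/9 = 10.056.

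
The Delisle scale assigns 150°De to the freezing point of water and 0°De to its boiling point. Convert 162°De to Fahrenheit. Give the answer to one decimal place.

Linear interpolation between the fixed points: C = (162 - 150) × 100 / (0 - 150) = -8.0000°C.
Then -8.0000 × 1.8 + 32 = 17.6°F.

17.6°F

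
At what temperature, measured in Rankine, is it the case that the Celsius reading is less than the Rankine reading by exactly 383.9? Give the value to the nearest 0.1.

Let R be the Rankine reading. The Celsius reading is C = 5/9·R - 273.15.
Require C - R = -383.9: (-4/9)·R - 273.15 = -383.9.
R = (-383.9 + 273.15) / (-4/9) = 249.2.

249.2°R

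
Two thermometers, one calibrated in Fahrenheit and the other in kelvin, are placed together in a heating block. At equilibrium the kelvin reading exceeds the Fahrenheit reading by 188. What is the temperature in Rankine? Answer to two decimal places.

611.26°R

Let x be the Fahrenheit reading; then the kelvin reading is 5/9·x + 255.372.
(5/9·x + 255.372) - x = 188  ⇒  (-4/9)·x = -67.3722  ⇒  x = 151.5875°F.
In Celsius: (151.5875 - 32) × 5/9 = 66.4375°C.
In Rankine: 66.4375 × 1.8 + 491.67 = 611.26°R.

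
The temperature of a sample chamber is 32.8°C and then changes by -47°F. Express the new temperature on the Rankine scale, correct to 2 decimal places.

503.71°R

The 47°F change is an interval, so only the factor 5/9 applies: -47 × 5/9 = -26.1111°C.
Final Celsius temperature: 32.8000 - 26.1111 = 6.6889°C.
In Rankine: 6.6889 × 1.8 + 491.67 = 503.71°R.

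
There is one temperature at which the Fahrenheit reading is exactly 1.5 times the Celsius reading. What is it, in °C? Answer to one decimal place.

Let C be the Celsius reading. The Fahrenheit reading is F = 1.8·C + 32.
Require F = 1.5·C: 1.8·C + 32 = 1.5·C.
(0.3)·C = -32  ⇒  C = -106.7.

-106.7°C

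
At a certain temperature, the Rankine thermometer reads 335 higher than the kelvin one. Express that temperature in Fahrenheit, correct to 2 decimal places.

294.08°F

Let x be the kelvin reading; then the Rankine reading is 1.8·x.
(1.8·x) - x = 335  ⇒  (0.8)·x = 335  ⇒  x = 418.7500 K.
In Celsius: 418.75 - 273.15 = 145.6000°C.
In Fahrenheit: 145.6000 × 1.8 + 32 = 294.08°F.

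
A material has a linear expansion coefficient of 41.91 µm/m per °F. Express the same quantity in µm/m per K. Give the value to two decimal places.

Since only a temperature interval is involved, the additive offset between the scales drops out.
A change of 1 K is a change of 1.8°F, so per K the value is 41.91 × 1.8 = 75.44.

75.44 µm/m per K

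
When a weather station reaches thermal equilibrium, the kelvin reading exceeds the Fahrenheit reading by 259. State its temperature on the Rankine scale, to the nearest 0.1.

Let x be the Fahrenheit reading; then the kelvin reading is 5/9·x + 255.372.
(5/9·x + 255.372) - x = 259  ⇒  (-4/9)·x = 3.62778  ⇒  x = -8.1625°F.
In Celsius: (-8.1625 - 32) × 5/9 = -22.3125°C.
In Rankine: -22.3125 × 1.8 + 491.67 = 451.5°R.

451.5°R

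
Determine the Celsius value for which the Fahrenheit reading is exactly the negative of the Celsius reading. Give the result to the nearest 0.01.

-11.43°C

Let C be the Celsius reading. The Fahrenheit reading is F = 1.8·C + 32.
Require F = -1·C: 1.8·C + 32 = -1·C.
(2.8)·C = -32  ⇒  C = -11.43.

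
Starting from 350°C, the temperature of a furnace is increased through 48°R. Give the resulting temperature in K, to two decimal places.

649.82 K

The 48°R change is an interval, so only the factor 5/9 applies: +48 × 5/9 = +26.6667°C.
Final Celsius temperature: 350.0000 + 26.6667 = 376.6667°C.
In kelvin: 376.6667 + 273.15 = 649.82 K.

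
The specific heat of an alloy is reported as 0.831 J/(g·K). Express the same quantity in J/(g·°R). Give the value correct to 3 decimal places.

The quantity depends on a temperature interval, so only the ratio of degree sizes applies; the offset between the scales is irrelevant.
A change of 1°R is a change of 5/9 K, so per °R the value is 0.831 × 5/9 = 0.462.

0.462 J/(g·°R)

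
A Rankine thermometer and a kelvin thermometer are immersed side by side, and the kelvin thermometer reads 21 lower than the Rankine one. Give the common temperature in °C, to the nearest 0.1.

-246.9°C

Let x be the Rankine reading; then the kelvin reading is 5/9·x.
(5/9·x) - x = -21  ⇒  (-4/9)·x = -21  ⇒  x = 47.2500°R.
In Celsius: (47.25 - 491.67) × 5/9 = -246.9°C.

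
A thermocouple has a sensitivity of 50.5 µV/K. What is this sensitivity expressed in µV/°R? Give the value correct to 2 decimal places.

28.06 µV/°R

The quantity depends on a temperature interval, so only the ratio of degree sizes applies; the offset between the scales is irrelevant.
A change of 1°R is a change of 5/9 K, so per °R the value is 50.5 × 5/9 = 28.06.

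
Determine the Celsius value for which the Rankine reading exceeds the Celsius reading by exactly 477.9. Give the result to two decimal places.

Let C be the Celsius reading. The Rankine reading is R = 1.8·C + 491.67.
Require R - C = 477.9: (0.8)·C + 491.67 = 477.9.
C = (477.9 - 491.67) / (0.8) = -17.21.

-17.21°C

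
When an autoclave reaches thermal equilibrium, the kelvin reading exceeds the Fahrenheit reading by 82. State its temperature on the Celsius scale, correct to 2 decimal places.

198.94°C

Let x be the Fahrenheit reading; then the kelvin reading is 5/9·x + 255.372.
(5/9·x + 255.372) - x = 82  ⇒  (-4/9)·x = -173.372  ⇒  x = 390.0875°F.
In Celsius: (390.0875 - 32) × 5/9 = 198.94°C.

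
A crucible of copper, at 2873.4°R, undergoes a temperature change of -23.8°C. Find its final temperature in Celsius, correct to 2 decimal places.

1299.38°C

Initial temperature in Celsius: (2873.4 - 491.67) × 5/9 = 1323.1833°C.
Final Celsius temperature: 1323.1833 - 23.8000 = 1299.3833°C.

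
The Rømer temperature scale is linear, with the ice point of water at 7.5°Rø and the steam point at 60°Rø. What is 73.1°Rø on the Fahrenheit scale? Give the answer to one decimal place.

Linear interpolation between the fixed points: C = (73.1 - 7.5) × 100 / (60 - 7.5) = 124.9524°C.
Then 124.9524 × 1.8 + 32 = 256.9°F.

256.9°F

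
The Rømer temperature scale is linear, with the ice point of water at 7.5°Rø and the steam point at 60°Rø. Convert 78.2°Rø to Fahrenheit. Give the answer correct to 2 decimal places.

Linear interpolation between the fixed points: C = (78.2 - 7.5) × 100 / (60 - 7.5) = 134.6667°C.
Then 134.6667 × 1.8 + 32 = 274.40°F.

274.40°F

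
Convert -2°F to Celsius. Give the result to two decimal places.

-18.89°C

In Celsius: (-2 - 32) × 5/9 = -18.8889°C.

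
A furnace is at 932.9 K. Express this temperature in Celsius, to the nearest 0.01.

659.75°C

In Celsius: 932.9 - 273.15 = 659.7500°C.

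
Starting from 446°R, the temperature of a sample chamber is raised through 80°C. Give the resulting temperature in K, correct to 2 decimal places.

Initial temperature in Celsius: (446 - 491.67) × 5/9 = -25.3722°C.
Final Celsius temperature: -25.3722 + 80.0000 = 54.6278°C.
In kelvin: 54.6278 + 273.15 = 327.78 K.

327.78 K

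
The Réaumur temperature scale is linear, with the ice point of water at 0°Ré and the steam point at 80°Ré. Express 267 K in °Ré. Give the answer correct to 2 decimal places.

First in Celsius: 267 - 273.15 = -6.1500°C.
Linearly onto the Réaumur scale: 0 + (-6.1500 / 100) × (80 - 0) = -4.92°Ré.

-4.92°Ré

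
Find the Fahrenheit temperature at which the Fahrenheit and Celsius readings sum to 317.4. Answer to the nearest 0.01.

215.47°F

Let F be the Fahrenheit reading. The Celsius reading is C = 5/9·F - 17.7778.
Require F + C = 317.4: (14/9)·F - 17.7778 = 317.4.
F = (317.4 + 17.7778) / (14/9) = 215.47.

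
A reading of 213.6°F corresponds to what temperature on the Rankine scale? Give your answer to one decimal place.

In Celsius: (213.6 - 32) × 5/9 = 100.8889°C.
In Rankine: 100.8889 × 1.8 + 491.67 = 673.3°R.

673.3°R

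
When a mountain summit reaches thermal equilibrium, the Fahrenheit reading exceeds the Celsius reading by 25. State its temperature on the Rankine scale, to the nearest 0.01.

Let x be the Fahrenheit reading; then the Celsius reading is 5/9·x - 17.7778.
(5/9·x - 17.7778) - x = -25  ⇒  (-4/9)·x = -65/9  ⇒  x = 16.2500°F.
In Celsius: (16.25 - 32) × 5/9 = -8.7500°C.
In Rankine: -8.7500 × 1.8 + 491.67 = 475.92°R.

475.92°R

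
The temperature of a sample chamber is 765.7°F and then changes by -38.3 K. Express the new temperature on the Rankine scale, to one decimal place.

1156.4°R

Initial temperature in Celsius: (765.7 - 32) × 5/9 = 407.6111°C.
The 38.3 K change is an interval; Kelvin and Celsius degrees are the same size, so ΔC = -38.3°C.
Final Celsius temperature: 407.6111 - 38.3000 = 369.3111°C.
In Rankine: 369.3111 × 1.8 + 491.67 = 1156.4°R.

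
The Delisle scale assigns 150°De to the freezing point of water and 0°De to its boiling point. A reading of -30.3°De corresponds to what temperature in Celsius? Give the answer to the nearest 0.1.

120.2°C

Linear interpolation between the fixed points: C = (-30.3 - 150) × 100 / (0 - 150) = 120.2000°C.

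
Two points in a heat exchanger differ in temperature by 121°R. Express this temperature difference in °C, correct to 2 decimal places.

67.22°C

An interval of 1°R corresponds to 5/9°C.
121 × 5/9 = 67.22.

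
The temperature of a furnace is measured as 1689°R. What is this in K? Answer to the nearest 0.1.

In Celsius: (1689 - 491.67) × 5/9 = 665.1833°C.
In kelvin: 665.1833 + 273.15 = 938.3 K.

938.3 K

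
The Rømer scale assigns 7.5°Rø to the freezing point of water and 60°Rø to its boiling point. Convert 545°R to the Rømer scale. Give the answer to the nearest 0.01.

23.05°Rø

First in Celsius: (545 - 491.67) × 5/9 = 29.6278°C.
Linearly onto the Rømer scale: 7.5 + (29.6278 / 100) × (60 - 7.5) = 23.05°Rø.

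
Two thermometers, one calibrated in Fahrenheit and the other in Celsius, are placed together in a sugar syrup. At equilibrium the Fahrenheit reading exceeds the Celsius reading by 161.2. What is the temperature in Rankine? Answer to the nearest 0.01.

782.37°R

Let x be the Fahrenheit reading; then the Celsius reading is 5/9·x - 17.7778.
(5/9·x - 17.7778) - x = -161.2  ⇒  (-4/9)·x = -143.422  ⇒  x = 322.7000°F.
In Celsius: (322.7 - 32) × 5/9 = 161.5000°C.
In Rankine: 161.5000 × 1.8 + 491.67 = 782.37°R.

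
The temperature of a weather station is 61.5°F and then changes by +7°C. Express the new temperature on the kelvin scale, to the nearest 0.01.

Initial temperature in Celsius: (61.5 - 32) × 5/9 = 16.3889°C.
Final Celsius temperature: 16.3889 + 7.0000 = 23.3889°C.
In kelvin: 23.3889 + 273.15 = 296.54 K.

296.54 K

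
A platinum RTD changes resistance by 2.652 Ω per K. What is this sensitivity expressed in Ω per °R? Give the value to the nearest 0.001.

1.473 Ω per °R

Since only a temperature interval is involved, the additive offset between the scales drops out.
A change of 1°R is a change of 5/9 K, so per °R the value is 2.652 × 5/9 = 1.473.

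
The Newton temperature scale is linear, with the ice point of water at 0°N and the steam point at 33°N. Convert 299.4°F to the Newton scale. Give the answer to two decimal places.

49.02°N

First in Celsius: (299.4 - 32) × 5/9 = 148.5556°C.
Linearly onto the Newton scale: 0 + (148.5556 / 100) × (33 - 0) = 49.02°N.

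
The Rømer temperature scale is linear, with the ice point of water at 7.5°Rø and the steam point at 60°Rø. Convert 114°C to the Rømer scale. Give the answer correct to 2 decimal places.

Linearly onto the Rømer scale: 7.5 + (114.0000 / 100) × (60 - 7.5) = 67.35°Rø.

67.35°Rø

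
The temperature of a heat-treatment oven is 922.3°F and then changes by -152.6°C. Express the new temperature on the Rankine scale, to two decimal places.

Initial temperature in Celsius: (922.3 - 32) × 5/9 = 494.6111°C.
Final Celsius temperature: 494.6111 - 152.6000 = 342.0111°C.
In Rankine: 342.0111 × 1.8 + 491.67 = 1107.29°R.

1107.29°R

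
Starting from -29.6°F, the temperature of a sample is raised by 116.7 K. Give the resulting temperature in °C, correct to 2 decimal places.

82.48°C

Initial temperature in Celsius: (-29.6 - 32) × 5/9 = -34.2222°C.
The 116.7 K change is an interval; Kelvin and Celsius degrees are the same size, so ΔC = +116.7°C.
Final Celsius temperature: -34.2222 + 116.7000 = 82.4778°C.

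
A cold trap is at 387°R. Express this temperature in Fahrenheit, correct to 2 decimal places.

In Celsius: (387 - 491.67) × 5/9 = -58.1500°C.
In Fahrenheit: -58.1500 × 1.8 + 32 = -72.67°F.

-72.67°F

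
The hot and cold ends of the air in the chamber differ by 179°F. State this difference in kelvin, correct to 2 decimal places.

Only the scale ratio 5/9 matters for a change in temperature.
179 × 5/9 = 99.44.

99.44 K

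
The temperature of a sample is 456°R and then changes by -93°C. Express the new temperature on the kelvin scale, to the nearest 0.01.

160.33 K

Initial temperature in Celsius: (456 - 491.67) × 5/9 = -19.8167°C.
Final Celsius temperature: -19.8167 - 93.0000 = -112.8167°C.
In kelvin: -112.8167 + 273.15 = 160.33 K.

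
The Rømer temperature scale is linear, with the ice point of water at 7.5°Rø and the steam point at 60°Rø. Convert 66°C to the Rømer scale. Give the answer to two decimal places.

Linearly onto the Rømer scale: 7.5 + (66.0000 / 100) × (60 - 7.5) = 42.15°Rø.

42.15°Rø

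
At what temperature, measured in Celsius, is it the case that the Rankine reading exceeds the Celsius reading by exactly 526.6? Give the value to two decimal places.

43.66°C

Let C be the Celsius reading. The Rankine reading is R = 1.8·C + 491.67.
Require R - C = 526.6: (0.8)·C + 491.67 = 526.6.
C = (526.6 - 491.67) / (0.8) = 43.66.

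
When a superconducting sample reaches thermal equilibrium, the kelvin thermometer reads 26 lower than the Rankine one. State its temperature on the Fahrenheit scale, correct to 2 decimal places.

-401.17°F

Let x be the Rankine reading; then the kelvin reading is 5/9·x.
(5/9·x) - x = -26  ⇒  (-4/9)·x = -26  ⇒  x = 58.5000°R.
In Celsius: (58.5 - 491.67) × 5/9 = -240.6500°C.
In Fahrenheit: -240.6500 × 1.8 + 32 = -401.17°F.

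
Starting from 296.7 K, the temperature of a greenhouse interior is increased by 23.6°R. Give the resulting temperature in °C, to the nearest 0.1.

Initial temperature in Celsius: 296.7 - 273.15 = 23.5500°C.
The 23.6°R change is an interval, so only the factor 5/9 applies: +23.6 × 5/9 = +13.1111°C.
Final Celsius temperature: 23.5500 + 13.1111 = 36.6611°C.

36.7°C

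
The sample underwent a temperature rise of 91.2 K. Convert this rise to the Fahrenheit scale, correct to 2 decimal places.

164.16°F

For a temperature interval the offset drops out; only the factor 1.8 applies.
91.2 × 1.8 = 164.16.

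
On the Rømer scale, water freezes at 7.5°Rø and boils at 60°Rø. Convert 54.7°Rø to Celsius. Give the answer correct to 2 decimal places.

Linear interpolation between the fixed points: C = (54.7 - 7.5) × 100 / (60 - 7.5) = 89.9048°C.

89.90°C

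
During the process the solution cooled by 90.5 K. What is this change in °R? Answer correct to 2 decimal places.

An interval of 1 K corresponds to 1.8°R.
90.5 × 1.8 = 162.90.

162.90°R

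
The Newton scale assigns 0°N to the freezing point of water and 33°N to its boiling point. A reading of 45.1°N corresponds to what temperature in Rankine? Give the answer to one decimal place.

737.7°R

Linear interpolation between the fixed points: C = (45.1 - 0) × 100 / (33 - 0) = 136.6667°C.
Then 136.6667 × 1.8 + 491.67 = 737.7°R.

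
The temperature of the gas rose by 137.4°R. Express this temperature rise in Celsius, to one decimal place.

76.3°C

An interval of 1°R corresponds to 5/9°C.
137.4 × 5/9 = 76.3.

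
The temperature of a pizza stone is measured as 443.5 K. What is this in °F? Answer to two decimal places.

338.63°F

In Celsius: 443.5 - 273.15 = 170.3500°C.
In Fahrenheit: 170.3500 × 1.8 + 32 = 338.63°F.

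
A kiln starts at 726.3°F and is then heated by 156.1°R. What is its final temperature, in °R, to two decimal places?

Initial temperature in Celsius: (726.3 - 32) × 5/9 = 385.7222°C.
The 156.1°R change is an interval, so only the factor 5/9 applies: +156.1 × 5/9 = +86.7222°C.
Final Celsius temperature: 385.7222 + 86.7222 = 472.4444°C.
In Rankine: 472.4444 × 1.8 + 491.67 = 1342.07°R.

1342.07°R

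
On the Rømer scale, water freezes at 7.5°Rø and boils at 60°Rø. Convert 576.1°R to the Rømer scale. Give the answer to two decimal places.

First in Celsius: (576.1 - 491.67) × 5/9 = 46.9056°C.
Linearly onto the Rømer scale: 7.5 + (46.9056 / 100) × (60 - 7.5) = 32.13°Rø.

32.13°Rø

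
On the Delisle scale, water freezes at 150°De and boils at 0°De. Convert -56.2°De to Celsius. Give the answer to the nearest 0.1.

137.5°C

Linear interpolation between the fixed points: C = (-56.2 - 150) × 100 / (0 - 150) = 137.4667°C.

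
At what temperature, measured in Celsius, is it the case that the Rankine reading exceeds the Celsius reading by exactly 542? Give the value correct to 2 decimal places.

62.91°C

Let C be the Celsius reading. The Rankine reading is R = 1.8·C + 491.67.
Require R - C = 542: (0.8)·C + 491.67 = 542.
C = (542 - 491.67) / (0.8) = 62.91.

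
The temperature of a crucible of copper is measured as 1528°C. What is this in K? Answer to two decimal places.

In kelvin: 1528.0000 + 273.15 = 1801.15 K.

1801.15 K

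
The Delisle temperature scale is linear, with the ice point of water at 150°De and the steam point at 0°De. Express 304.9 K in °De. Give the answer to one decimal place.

First in Celsius: 304.9 - 273.15 = 31.7500°C.
Linearly onto the Delisle scale: 150 + (31.7500 / 100) × (0 - 150) = 102.4°De.

102.4°De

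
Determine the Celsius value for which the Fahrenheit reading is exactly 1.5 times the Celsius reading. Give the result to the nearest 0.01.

Let C be the Celsius reading. The Fahrenheit reading is F = 1.8·C + 32.
Require F = 1.5·C: 1.8·C + 32 = 1.5·C.
(0.3)·C = -32  ⇒  C = -106.67.

-106.67°C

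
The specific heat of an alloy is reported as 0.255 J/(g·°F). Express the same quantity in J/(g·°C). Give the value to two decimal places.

The quantity depends on a temperature interval, so only the ratio of degree sizes applies; the offset between the scales is irrelevant.
A change of 1°C is a change of 1.8°F, so per °C the value is 0.255 × 1.8 = 0.46.

0.46 J/(g·°C)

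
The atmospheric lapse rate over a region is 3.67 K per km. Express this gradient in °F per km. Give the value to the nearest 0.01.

6.61 °F/km

The quantity depends on a temperature interval, so only the ratio of degree sizes applies; the offset between the scales is irrelevant.
A change of 1 K is a change of 1.8°F, so 3.67 × 1.8 = 6.61.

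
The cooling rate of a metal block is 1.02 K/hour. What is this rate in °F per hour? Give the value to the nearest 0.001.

1.836 °F/hour

The quantity depends on a temperature interval, so only the ratio of degree sizes applies; the offset between the scales is irrelevant.
A change of 1 K is a change of 1.8°F, so 1.02 × 1.8 = 1.836.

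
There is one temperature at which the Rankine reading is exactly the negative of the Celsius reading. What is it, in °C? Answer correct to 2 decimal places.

Let C be the Celsius reading. The Rankine reading is R = 1.8·C + 491.67.
Require R = -1·C: 1.8·C + 491.67 = -1·C.
(2.8)·C = -491.67  ⇒  C = -175.60.

-175.60°C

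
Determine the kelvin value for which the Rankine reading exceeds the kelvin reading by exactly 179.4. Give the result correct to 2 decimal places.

Let K be the kelvin reading. The Rankine reading is R = 1.8·K.
Require R - K = 179.4: (0.8)·K = 179.4.
K = (179.4) / (0.8) = 224.25.

224.25 K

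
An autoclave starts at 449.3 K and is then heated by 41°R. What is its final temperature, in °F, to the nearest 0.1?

390.1°F

Initial temperature in Celsius: 449.3 - 273.15 = 176.1500°C.
The 41°R change is an interval, so only the factor 5/9 applies: +41 × 5/9 = +22.7778°C.
Final Celsius temperature: 176.1500 + 22.7778 = 198.9278°C.
In Fahrenheit: 198.9278 × 1.8 + 32 = 390.1°F.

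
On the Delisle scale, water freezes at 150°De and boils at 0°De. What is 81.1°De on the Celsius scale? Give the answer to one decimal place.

Linear interpolation between the fixed points: C = (81.1 - 150) × 100 / (0 - 150) = 45.9333°C.

45.9°C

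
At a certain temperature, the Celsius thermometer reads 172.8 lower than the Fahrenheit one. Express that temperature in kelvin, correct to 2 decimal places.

Let x be the Fahrenheit reading; then the Celsius reading is 5/9·x - 17.7778.
(5/9·x - 17.7778) - x = -172.8  ⇒  (-4/9)·x = -155.022  ⇒  x = 348.8000°F.
In Celsius: (348.8 - 32) × 5/9 = 176.0000°C.
In kelvin: 176.0000 + 273.15 = 449.15 K.

449.15 K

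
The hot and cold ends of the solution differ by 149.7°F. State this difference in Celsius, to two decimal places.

83.17°C

For a temperature interval the offset drops out; only the factor 5/9 applies.
149.7 × 5/9 = 83.17.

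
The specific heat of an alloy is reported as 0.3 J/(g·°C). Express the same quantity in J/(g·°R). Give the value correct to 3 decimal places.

0.167 J/(g·°R)

Since only a temperature interval is involved, the additive offset between the scales drops out.
A change of 1°R is a change of 5/9°C, so per °R the value is 0.3 × 5/9 = 0.167.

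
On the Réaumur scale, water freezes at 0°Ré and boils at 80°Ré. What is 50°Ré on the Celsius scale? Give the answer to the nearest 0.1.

62.5°C

Linear interpolation between the fixed points: C = (50 - 0) × 100 / (80 - 0) = 62.5000°C.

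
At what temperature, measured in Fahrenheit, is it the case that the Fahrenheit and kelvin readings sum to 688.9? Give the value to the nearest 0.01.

278.70°F

Let F be the Fahrenheit reading. The kelvin reading is K = 5/9·F + 255.372.
Require F + K = 688.9: (14/9)·F + 255.372 = 688.9.
F = (688.9 - 255.372) / (14/9) = 278.70.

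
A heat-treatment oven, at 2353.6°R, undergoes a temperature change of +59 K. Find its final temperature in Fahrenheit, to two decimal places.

2000.13°F

Initial temperature in Celsius: (2353.6 - 491.67) × 5/9 = 1034.4056°C.
The 59 K change is an interval; Kelvin and Celsius degrees are the same size, so ΔC = +59°C.
Final Celsius temperature: 1034.4056 + 59.0000 = 1093.4056°C.
In Fahrenheit: 1093.4056 × 1.8 + 32 = 2000.13°F.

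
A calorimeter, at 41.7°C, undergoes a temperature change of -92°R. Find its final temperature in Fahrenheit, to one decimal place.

15.1°F

The 92°R change is an interval, so only the factor 5/9 applies: -92 × 5/9 = -51.1111°C.
Final Celsius temperature: 41.7000 - 51.1111 = -9.4111°C.
In Fahrenheit: -9.4111 × 1.8 + 32 = 15.1°F.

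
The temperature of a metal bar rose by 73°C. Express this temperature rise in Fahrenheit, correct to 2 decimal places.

For a temperature interval the offset drops out; only the factor 1.8 applies.
73 × 1.8 = 131.40.

131.40°F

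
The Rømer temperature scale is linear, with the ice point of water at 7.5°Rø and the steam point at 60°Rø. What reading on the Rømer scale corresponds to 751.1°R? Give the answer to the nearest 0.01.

83.17°Rø

First in Celsius: (751.1 - 491.67) × 5/9 = 144.1278°C.
Linearly onto the Rømer scale: 7.5 + (144.1278 / 100) × (60 - 7.5) = 83.17°Rø.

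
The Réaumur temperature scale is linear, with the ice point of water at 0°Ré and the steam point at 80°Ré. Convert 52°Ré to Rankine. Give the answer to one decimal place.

608.7°R

Linear interpolation between the fixed points: C = (52 - 0) × 100 / (80 - 0) = 65.0000°C.
Then 65.0000 × 1.8 + 491.67 = 608.7°R.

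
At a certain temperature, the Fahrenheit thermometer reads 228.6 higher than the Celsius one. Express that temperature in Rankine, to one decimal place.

Let x be the Celsius reading; then the Fahrenheit reading is 1.8·x + 32.
(1.8·x + 32) - x = 228.6  ⇒  (0.8)·x = 196.6  ⇒  x = 245.7500°C.
In Rankine: 245.7500 × 1.8 + 491.67 = 934.0°R.

934.0°R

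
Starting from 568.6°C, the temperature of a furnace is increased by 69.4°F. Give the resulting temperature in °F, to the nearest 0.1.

1124.9°F

The 69.4°F change is an interval, so only the factor 5/9 applies: +69.4 × 5/9 = +38.5556°C.
Final Celsius temperature: 568.6000 + 38.5556 = 607.1556°C.
In Fahrenheit: 607.1556 × 1.8 + 32 = 1124.9°F.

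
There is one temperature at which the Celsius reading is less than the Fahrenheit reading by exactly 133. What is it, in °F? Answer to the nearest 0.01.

Let F be the Fahrenheit reading. The Celsius reading is C = 5/9·F - 17.7778.
Require C - F = -133: (-4/9)·F - 17.7778 = -133.
F = (-133 + 17.7778) / (-4/9) = 259.25.

259.25°F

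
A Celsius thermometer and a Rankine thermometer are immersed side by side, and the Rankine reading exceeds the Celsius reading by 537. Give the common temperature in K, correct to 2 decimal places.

Let x be the Celsius reading; then the Rankine reading is 1.8·x + 491.67.
(1.8·x + 491.67) - x = 537  ⇒  (0.8)·x = 45.33  ⇒  x = 56.6625°C.
In kelvin: 56.6625 + 273.15 = 329.81 K.

329.81 K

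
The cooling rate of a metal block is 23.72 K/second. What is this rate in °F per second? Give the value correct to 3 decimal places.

The quantity depends on a temperature interval, so only the ratio of degree sizes applies; the offset between the scales is irrelevant.
A change of 1 K is a change of 1.8°F, so 23.72 × 1.8 = 42.696.

42.696 °F/second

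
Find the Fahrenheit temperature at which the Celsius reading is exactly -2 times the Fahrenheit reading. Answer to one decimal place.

7.0°F

Let F be the Fahrenheit reading. The Celsius reading is C = 5/9·F - 17.7778.
Require C = -2·F: 5/9·F - 17.7778 = -2·F.
(23/9)·F = 17.7778  ⇒  F = 7.0.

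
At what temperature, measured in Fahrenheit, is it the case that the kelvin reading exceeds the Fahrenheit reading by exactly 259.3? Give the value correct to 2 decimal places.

Let F be the Fahrenheit reading. The kelvin reading is K = 5/9·F + 255.372.
Require K - F = 259.3: (-4/9)·F + 255.372 = 259.3.
F = (259.3 - 255.372) / (-4/9) = -8.84.

-8.84°F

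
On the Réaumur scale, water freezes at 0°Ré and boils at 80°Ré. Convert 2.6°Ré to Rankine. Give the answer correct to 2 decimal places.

Linear interpolation between the fixed points: C = (2.6 - 0) × 100 / (80 - 0) = 3.2500°C.
Then 3.2500 × 1.8 + 491.67 = 497.52°R.

497.52°R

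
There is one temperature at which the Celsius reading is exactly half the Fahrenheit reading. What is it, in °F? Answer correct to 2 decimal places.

320.00°F

Let F be the Fahrenheit reading. The Celsius reading is C = 5/9·F - 17.7778.
Require C = 0.5·F: 5/9·F - 17.7778 = 0.5·F.
(1/18)·F = 17.7778  ⇒  F = 320.00.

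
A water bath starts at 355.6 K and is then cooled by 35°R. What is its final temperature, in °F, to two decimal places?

145.41°F

Initial temperature in Celsius: 355.6 - 273.15 = 82.4500°C.
The 35°R change is an interval, so only the factor 5/9 applies: -35 × 5/9 = -19.4444°C.
Final Celsius temperature: 82.4500 - 19.4444 = 63.0056°C.
In Fahrenheit: 63.0056 × 1.8 + 32 = 145.41°F.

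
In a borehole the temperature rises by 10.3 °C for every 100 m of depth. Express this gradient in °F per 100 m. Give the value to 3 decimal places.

18.540 °F/100 m

Since only a temperature interval is involved, the additive offset between the scales drops out.
A change of 1°C is a change of 1.8°F, so 10.3 × 1.8 = 18.540.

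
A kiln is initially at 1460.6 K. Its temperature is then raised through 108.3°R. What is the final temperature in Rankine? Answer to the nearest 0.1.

2737.4°R

Initial temperature in Celsius: 1460.6 - 273.15 = 1187.4500°C.
The 108.3°R change is an interval, so only the factor 5/9 applies: +108.3 × 5/9 = +60.1667°C.
Final Celsius temperature: 1187.4500 + 60.1667 = 1247.6167°C.
In Rankine: 1247.6167 × 1.8 + 491.67 = 2737.4°R.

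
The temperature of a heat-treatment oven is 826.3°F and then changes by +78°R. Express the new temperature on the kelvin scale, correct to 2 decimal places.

Initial temperature in Celsius: (826.3 - 32) × 5/9 = 441.2778°C.
The 78°R change is an interval, so only the factor 5/9 applies: +78 × 5/9 = +43.3333°C.
Final Celsius temperature: 441.2778 + 43.3333 = 484.6111°C.
In kelvin: 484.6111 + 273.15 = 757.76 K.

757.76 K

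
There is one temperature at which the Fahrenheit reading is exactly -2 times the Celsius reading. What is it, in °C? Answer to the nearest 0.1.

-8.4°C

Let C be the Celsius reading. The Fahrenheit reading is F = 1.8·C + 32.
Require F = -2·C: 1.8·C + 32 = -2·C.
(3.8)·C = -32  ⇒  C = -8.4.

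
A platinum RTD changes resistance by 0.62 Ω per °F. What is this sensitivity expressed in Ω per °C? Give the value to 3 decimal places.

1.116 Ω per °C

The quantity depends on a temperature interval, so only the ratio of degree sizes applies; the offset between the scales is irrelevant.
A change of 1°C is a change of 1.8°F, so per °C the value is 0.62 × 1.8 = 1.116.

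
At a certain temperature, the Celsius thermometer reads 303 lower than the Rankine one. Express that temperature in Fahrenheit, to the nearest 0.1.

Let x be the Rankine reading; then the Celsius reading is 5/9·x - 273.15.
(5/9·x - 273.15) - x = -303  ⇒  (-4/9)·x = -29.85  ⇒  x = 67.1625°R.
In Celsius: (67.1625 - 491.67) × 5/9 = -235.8375°C.
In Fahrenheit: -235.8375 × 1.8 + 32 = -392.5°F.

-392.5°F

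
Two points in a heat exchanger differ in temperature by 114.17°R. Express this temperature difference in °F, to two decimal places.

Rankine and Fahrenheit degrees are the same size, so the interval is unchanged: 114.17.

114.17°F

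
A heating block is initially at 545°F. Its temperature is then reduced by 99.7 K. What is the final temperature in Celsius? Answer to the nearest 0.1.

185.3°C

Initial temperature in Celsius: (545 - 32) × 5/9 = 285.0000°C.
The 99.7 K change is an interval; Kelvin and Celsius degrees are the same size, so ΔC = -99.7°C.
Final Celsius temperature: 285.0000 - 99.7000 = 185.3000°C.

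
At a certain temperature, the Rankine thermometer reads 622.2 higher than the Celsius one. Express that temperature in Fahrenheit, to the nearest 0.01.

Let x be the Celsius reading; then the Rankine reading is 1.8·x + 491.67.
(1.8·x + 491.67) - x = 622.2  ⇒  (0.8)·x = 130.53  ⇒  x = 163.1625°C.
In Fahrenheit: 163.1625 × 1.8 + 32 = 325.69°F.

325.69°F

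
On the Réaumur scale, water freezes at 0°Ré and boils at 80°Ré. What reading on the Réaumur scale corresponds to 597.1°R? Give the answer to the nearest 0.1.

First in Celsius: (597.1 - 491.67) × 5/9 = 58.5722°C.
Linearly onto the Réaumur scale: 0 + (58.5722 / 100) × (80 - 0) = 46.9°Ré.

46.9°Ré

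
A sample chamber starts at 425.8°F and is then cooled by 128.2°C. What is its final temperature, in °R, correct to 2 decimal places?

Initial temperature in Celsius: (425.8 - 32) × 5/9 = 218.7778°C.
Final Celsius temperature: 218.7778 - 128.2000 = 90.5778°C.
In Rankine: 90.5778 × 1.8 + 491.67 = 654.71°R.

654.71°R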